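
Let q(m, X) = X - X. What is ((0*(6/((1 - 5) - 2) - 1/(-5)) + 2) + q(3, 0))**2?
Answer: 4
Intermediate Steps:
q(m, X) = 0
((0*(6/((1 - 5) - 2) - 1/(-5)) + 2) + q(3, 0))**2 = ((0*(6/((1 - 5) - 2) - 1/(-5)) + 2) + 0)**2 = ((0*(6/(-4 - 2) - 1*(-1/5)) + 2) + 0)**2 = ((0*(6/(-6) + 1/5) + 2) + 0)**2 = ((0*(6*(-1/6) + 1/5) + 2) + 0)**2 = ((0*(-1 + 1/5) + 2) + 0)**2 = ((0*(-4/5) + 2) + 0)**2 = ((0 + 2) + 0)**2 = (2 + 0)**2 = 2**2 = 4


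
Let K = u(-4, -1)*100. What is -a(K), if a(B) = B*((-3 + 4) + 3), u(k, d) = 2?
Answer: -800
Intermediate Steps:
K = 200 (K = 2*100 = 200)
a(B) = 4*B (a(B) = B*(1 + 3) = B*4 = 4*B)
-a(K) = -4*200 = -1*800 = -800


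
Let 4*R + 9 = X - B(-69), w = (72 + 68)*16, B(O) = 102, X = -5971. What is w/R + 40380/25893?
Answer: 2264980/26246871 ≈ 0.086295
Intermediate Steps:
w = 2240 (w = 140*16 = 2240)
R = -3041/2 (R = -9/4 + (-5971 - 1*102)/4 = -9/4 + (-5971 - 102)/4 = -9/4 + (¼)*(-6073) = -9/4 - 6073/4 = -3041/2 ≈ -1520.5)
w/R + 40380/25893 = 2240/(-3041/2) + 40380/25893 = 2240*(-2/3041) + 40380*(1/25893) = -4480/3041 + 13460/8631 = 2264980/26246871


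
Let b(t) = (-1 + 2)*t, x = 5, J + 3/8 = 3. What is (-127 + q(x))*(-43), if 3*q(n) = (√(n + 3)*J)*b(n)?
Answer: 5461 - 1505*√2/4 ≈ 4928.9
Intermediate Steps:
J = 21/8 (J = -3/8 + 3 = 21/8 ≈ 2.6250)
b(t) = t (b(t) = 1*t = t)
q(n) = 7*n*√(3 + n)/8 (q(n) = ((√(n + 3)*(21/8))*n)/3 = ((√(3 + n)*(21/8))*n)/3 = ((21*√(3 + n)/8)*n)/3 = (21*n*√(3 + n)/8)/3 = 7*n*√(3 + n)/8)
(-127 + q(x))*(-43) = (-127 + (7/8)*5*√(3 + 5))*(-43) = (-127 + (7/8)*5*√8)*(-43) = (-127 + (7/8)*5*(2*√2))*(-43) = (-127 + 35*√2/4)*(-43) = 5461 - 1505*√2/4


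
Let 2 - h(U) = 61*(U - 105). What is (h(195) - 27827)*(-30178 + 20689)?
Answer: 316126035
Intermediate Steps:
h(U) = 6407 - 61*U (h(U) = 2 - 61*(U - 105) = 2 - 61*(-105 + U) = 2 - (-6405 + 61*U) = 2 + (6405 - 61*U) = 6407 - 61*U)
(h(195) - 27827)*(-30178 + 20689) = ((6407 - 61*195) - 27827)*(-30178 + 20689) = ((6407 - 11895) - 27827)*(-9489) = (-5488 - 27827)*(-9489) = -33315*(-9489) = 316126035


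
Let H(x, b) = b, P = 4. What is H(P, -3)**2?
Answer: 9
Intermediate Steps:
H(P, -3)**2 = (-3)**2 = 9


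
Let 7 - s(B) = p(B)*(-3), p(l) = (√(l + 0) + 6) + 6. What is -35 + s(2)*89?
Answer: 3792 + 267*√2 ≈ 4169.6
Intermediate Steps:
p(l) = 12 + √l (p(l) = (√l + 6) + 6 = (6 + √l) + 6 = 12 + √l)
s(B) = 43 + 3*√B (s(B) = 7 - (12 + √B)*(-3) = 7 - (-36 - 3*√B) = 7 + (36 + 3*√B) = 43 + 3*√B)
-35 + s(2)*89 = -35 + (43 + 3*√2)*89 = -35 + (3827 + 267*√2) = 3792 + 267*√2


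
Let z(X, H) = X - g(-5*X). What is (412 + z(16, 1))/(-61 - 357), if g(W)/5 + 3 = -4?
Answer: -463/418 ≈ -1.1077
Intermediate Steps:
g(W) = -35 (g(W) = -15 + 5*(-4) = -15 - 20 = -35)
z(X, H) = 35 + X (z(X, H) = X - 1*(-35) = X + 35 = 35 + X)
(412 + z(16, 1))/(-61 - 357) = (412 + (35 + 16))/(-61 - 357) = (412 + 51)/(-418) = 463*(-1/418) = -463/418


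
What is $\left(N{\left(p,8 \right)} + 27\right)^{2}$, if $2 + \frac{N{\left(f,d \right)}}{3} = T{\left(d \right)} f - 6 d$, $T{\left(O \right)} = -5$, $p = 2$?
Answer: $23409$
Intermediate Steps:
$N{\left(f,d \right)} = -6 - 18 d - 15 f$ ($N{\left(f,d \right)} = -6 + 3 \left(- 5 f - 6 d\right) = -6 + 3 \left(- 6 d - 5 f\right) = -6 - \left(15 f + 18 d\right) = -6 - 18 d - 15 f$)
$\left(N{\left(p,8 \right)} + 27\right)^{2} = \left(\left(-6 - 144 - 30\right) + 27\right)^{2} = \left(-180 + 27\right)^{2} = \left(-153\right)^{2} = 23409$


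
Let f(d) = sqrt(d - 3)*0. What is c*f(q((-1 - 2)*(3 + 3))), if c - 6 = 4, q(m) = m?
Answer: 0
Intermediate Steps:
f(d) = 0 (f(d) = sqrt(-3 + d)*0 = 0)
c = 10 (c = 6 + 4 = 10)
c*f(q((-1 - 2)*(3 + 3))) = 10*0 = 0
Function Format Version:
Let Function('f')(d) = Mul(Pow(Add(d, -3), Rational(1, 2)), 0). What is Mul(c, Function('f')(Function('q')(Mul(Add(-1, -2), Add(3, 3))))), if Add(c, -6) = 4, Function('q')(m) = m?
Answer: 0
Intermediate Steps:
Function('f')(d) = 0 (Function('f')(d) = Mul(Pow(Add(-3, d), Rational(1, 2)), 0) = 0)
c = 10 (c = Add(6, 4) = 10)
Mul(c, Function('f')(Function('q')(Mul(Add(-1, -2), Add(3, 3))))) = Mul(10, 0) = 0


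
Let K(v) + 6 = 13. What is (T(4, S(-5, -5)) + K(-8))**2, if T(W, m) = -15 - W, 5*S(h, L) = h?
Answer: 144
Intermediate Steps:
K(v) = 7 (K(v) = -6 + 13 = 7)
S(h, L) = h/5
(T(4, S(-5, -5)) + K(-8))**2 = ((-15 - 1*4) + 7)**2 = ((-15 - 4) + 7)**2 = (-19 + 7)**2 = (-12)**2 = 144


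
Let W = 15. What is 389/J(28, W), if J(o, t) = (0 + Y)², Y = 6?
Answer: 389/36 ≈ 10.806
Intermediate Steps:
J(o, t) = 36 (J(o, t) = (0 + 6)² = 6² = 36)
389/J(28, W) = 389/36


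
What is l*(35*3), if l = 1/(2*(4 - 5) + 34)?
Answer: 105/32 ≈ 3.2813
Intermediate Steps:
l = 1/32 (l = 1/(2*(-1) + 34) = 1/(-2 + 34) = 1/32 ≈ 0.031250)
l*(35*3) = (35*3)/32 = (1/32)*105 = 105/32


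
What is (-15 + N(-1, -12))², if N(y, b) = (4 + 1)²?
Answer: 100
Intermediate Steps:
N(y, b) = 25 (N(y, b) = 5² = 25)
(-15 + N(-1, -12))² = (-15 + 25)² = 10² = 100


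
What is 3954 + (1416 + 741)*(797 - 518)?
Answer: 605757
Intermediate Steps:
3954 + (1416 + 741)*(797 - 518) = 3954 + 2157*279 = 3954 + 601803 = 605757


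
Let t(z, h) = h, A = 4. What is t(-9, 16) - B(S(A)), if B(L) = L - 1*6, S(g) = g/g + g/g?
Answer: 20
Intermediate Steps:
S(g) = 2 (S(g) = 1 + 1 = 2)
B(L) = -6 + L (B(L) = L - 6 = -6 + L)
t(-9, 16) - B(S(A)) = 16 - (-6 + 2) = 16 - 1*(-4) = 16 + 4 = 20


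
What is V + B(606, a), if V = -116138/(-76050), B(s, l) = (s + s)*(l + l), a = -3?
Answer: -276459731/38025 ≈ -7270.5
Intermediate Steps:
B(s, l) = 4*l*s (B(s, l) = (2*s)*(2*l) = 4*l*s)
V = 58069/38025 (V = -116138*(-1/76050) = 58069/38025 ≈ 1.5271)
V + B(606, a) = 58069/38025 + 4*(-3)*606 = 58069/38025 - 7272 = -276459731/38025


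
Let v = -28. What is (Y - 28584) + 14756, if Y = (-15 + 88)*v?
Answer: -15872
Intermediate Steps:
Y = -2044 (Y = (-15 + 88)*(-28) = 73*(-28) = -2044)
(Y - 28584) + 14756 = (-2044 - 28584) + 14756 = -30628 + 14756 = -15872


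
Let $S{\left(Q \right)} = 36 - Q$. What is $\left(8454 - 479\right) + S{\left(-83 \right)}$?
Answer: $8094$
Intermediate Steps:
$\left(8454 - 479\right) + S{\left(-83 \right)} = \left(8454 - 479\right) + \left(36 - -83\right) = 7975 + \left(36 + 83\right) = 7975 + 119 = 8094$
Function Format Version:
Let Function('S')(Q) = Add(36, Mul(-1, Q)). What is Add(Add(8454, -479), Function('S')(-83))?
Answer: 8094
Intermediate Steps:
Add(Add(8454, -479), Function('S')(-83)) = Add(Add(8454, -479), Add(36, Mul(-1, -83))) = Add(7975, Add(36, 83)) = Add(7975, 119) = 8094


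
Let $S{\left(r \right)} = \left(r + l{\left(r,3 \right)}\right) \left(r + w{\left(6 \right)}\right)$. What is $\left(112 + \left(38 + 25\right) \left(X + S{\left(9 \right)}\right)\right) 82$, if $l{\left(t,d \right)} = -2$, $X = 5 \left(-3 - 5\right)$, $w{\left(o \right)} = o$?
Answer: $344974$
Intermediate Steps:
$X = -40$ ($X = 5 \left(-8\right) = -40$)
$S{\left(r \right)} = \left(-2 + r\right) \left(6 + r\right)$ ($S{\left(r \right)} = \left(r - 2\right) \left(r + 6\right) = \left(-2 + r\right) \left(6 + r\right)$)
$\left(112 + \left(38 + 25\right) \left(X + S{\left(9 \right)}\right)\right) 82 = \left(112 + \left(38 + 25\right) \left(-40 + \left(-12 + 9^{2} + 4 \cdot 9\right)\right)\right) 82 = \left(112 + 63 \left(-40 + \left(-12 + 81 + 36\right)\right)\right) 82 = \left(112 + 63 \left(-40 + 105\right)\right) 82 = \left(112 + 63 \cdot 65\right) 82 = \left(112 + 4095\right) 82 = 4207 \cdot 82 = 344974$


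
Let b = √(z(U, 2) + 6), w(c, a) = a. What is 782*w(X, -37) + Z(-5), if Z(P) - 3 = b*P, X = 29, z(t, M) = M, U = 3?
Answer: -28931 - 10*√2 ≈ -28945.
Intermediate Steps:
b = 2*√2 (b = √(2 + 6) = √8 = 2*√2 ≈ 2.8284)
Z(P) = 3 + 2*P*√2 (Z(P) = 3 + (2*√2)*P = 3 + 2*P*√2)
782*w(X, -37) + Z(-5) = 782*(-37) + (3 + 2*(-5)*√2) = -28934 + (3 - 10*√2) = -28931 - 10*√2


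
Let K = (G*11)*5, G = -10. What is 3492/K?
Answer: -1746/275 ≈ -6.3491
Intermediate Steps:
K = -550 (K = -10*11*5 = -110*5 = -550)
3492/K = 3492/(-550) = 3492*(-1/550) = -1746/275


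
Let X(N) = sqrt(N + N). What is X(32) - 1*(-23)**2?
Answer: -521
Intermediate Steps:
X(N) = sqrt(2)*sqrt(N) (X(N) = sqrt(2*N) = sqrt(2)*sqrt(N))
X(32) - 1*(-23)**2 = sqrt(2)*sqrt(32) - 1*(-23)**2 = sqrt(2)*(4*sqrt(2)) - 1*529 = 8 - 529 = -521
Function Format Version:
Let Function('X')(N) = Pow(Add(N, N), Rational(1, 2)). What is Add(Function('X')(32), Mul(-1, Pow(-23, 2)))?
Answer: -521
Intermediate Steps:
Function('X')(N) = Mul(Pow(2, Rational(1, 2)), Pow(N, Rational(1, 2))) (Function('X')(N) = Pow(Mul(2, N), Rational(1, 2)) = Mul(Pow(2, Rational(1, 2)), Pow(N, Rational(1, 2))))
Add(Function('X')(32), Mul(-1, Pow(-23, 2))) = Add(Mul(Pow(2, Rational(1, 2)), Pow(32, Rational(1, 2))), Mul(-1, Pow(-23, 2))) = Add(Mul(Pow(2, Rational(1, 2)), Mul(4, Pow(2, Rational(1, 2)))), Mul(-1, 529)) = Add(8, -529) = -521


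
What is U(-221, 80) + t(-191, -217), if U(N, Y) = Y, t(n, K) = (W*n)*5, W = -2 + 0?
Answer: 1990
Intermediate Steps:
W = -2
t(n, K) = -10*n (t(n, K) = -2*n*5 = -10*n)
U(-221, 80) + t(-191, -217) = 80 - 10*(-191) = 80 + 1910 = 1990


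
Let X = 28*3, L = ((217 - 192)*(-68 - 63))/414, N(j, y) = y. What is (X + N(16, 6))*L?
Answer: -16375/23 ≈ -711.96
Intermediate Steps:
L = -3275/414 (L = (25*(-131))*(1/414) = -3275*1/414 = -3275/414 ≈ -7.9106)
X = 84
(X + N(16, 6))*L = (84 + 6)*(-3275/414) = 90*(-3275/414) = -16375/23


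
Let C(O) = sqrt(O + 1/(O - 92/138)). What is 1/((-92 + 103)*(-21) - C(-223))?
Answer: -155001/35954867 + 2*I*sqrt(25101439)/35954867 ≈ -0.004311 + 0.00027869*I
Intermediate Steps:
C(O) = sqrt(O + 1/(-2/3 + O)) (C(O) = sqrt(O + 1/(O - 92*1/138)) = sqrt(O + 1/(O - 2/3)) = sqrt(O + 1/(-2/3 + O)))
1/((-92 + 103)*(-21) - C(-223)) = 1/((-92 + 103)*(-21) - sqrt((3 - 223*(-2 + 3*(-223)))/(-2 + 3*(-223)))) = 1/(11*(-21) - sqrt((3 - 223*(-2 - 669))/(-2 - 669))) = 1/(-231 - sqrt((3 - 223*(-671))/(-671))) = 1/(-231 - sqrt(-(3 + 149633)/671)) = 1/(-231 - sqrt(-1/671*149636)) = 1/(-231 - sqrt(-149636/671)) = 1/(-231 - 2*I*sqrt(25101439)/671)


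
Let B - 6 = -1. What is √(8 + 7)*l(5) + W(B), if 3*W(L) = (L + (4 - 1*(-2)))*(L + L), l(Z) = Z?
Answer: 110/3 + 5*√15 ≈ 56.032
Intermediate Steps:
B = 5 (B = 6 - 1 = 5)
W(L) = 2*L*(6 + L)/3 (W(L) = ((L + (4 - 1*(-2)))*(L + L))/3 = ((L + (4 + 2))*(2*L))/3 = ((L + 6)*(2*L))/3 = ((6 + L)*(2*L))/3 = (2*L*(6 + L))/3 = 2*L*(6 + L)/3)
√(8 + 7)*l(5) + W(B) = √(8 + 7)*5 + (⅔)*5*(6 + 5) = √15*5 + (⅔)*5*11 = 5*√15 + 110/3 = 110/3 + 5*√15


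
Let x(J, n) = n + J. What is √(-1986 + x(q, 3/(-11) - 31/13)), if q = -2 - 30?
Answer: 3*I*√4591158/143 ≈ 44.952*I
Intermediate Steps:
q = -32
x(J, n) = J + n
√(-1986 + x(q, 3/(-11) - 31/13)) = √(-1986 + (-32 + (3/(-11) - 31/13))) = √(-1986 + (-32 + (3*(-1/11) - 31*1/13))) = √(-1986 + (-32 + (-3/11 - 31/13))) = √(-1986 + (-32 - 380/143)) = √(-1986 - 4956/143) = √(-288954/143) = 3*I*√4591158/143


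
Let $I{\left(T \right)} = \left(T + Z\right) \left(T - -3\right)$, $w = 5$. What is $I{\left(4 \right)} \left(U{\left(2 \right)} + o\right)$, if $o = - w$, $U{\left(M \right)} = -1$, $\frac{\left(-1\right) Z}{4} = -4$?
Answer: $-840$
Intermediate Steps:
$Z = 16$ ($Z = \left(-4\right) \left(-4\right) = 16$)
$o = -5$ ($o = \left(-1\right) 5 = -5$)
$I{\left(T \right)} = \left(3 + T\right) \left(16 + T\right)$ ($I{\left(T \right)} = \left(T + 16\right) \left(T - -3\right) = \left(16 + T\right) \left(T + \left(-1 + 4\right)\right) = \left(16 + T\right) \left(T + 3\right) = \left(16 + T\right) \left(3 + T\right) = \left(3 + T\right) \left(16 + T\right)$)
$I{\left(4 \right)} \left(U{\left(2 \right)} + o\right) = \left(48 + 4^{2} + 19 \cdot 4\right) \left(-1 - 5\right) = \left(48 + 16 + 76\right) \left(-6\right) = 140 \left(-6\right) = -840$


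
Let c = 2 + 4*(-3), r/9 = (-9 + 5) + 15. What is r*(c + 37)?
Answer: 2673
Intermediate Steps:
r = 99 (r = 9*((-9 + 5) + 15) = 9*(-4 + 15) = 9*11 = 99)
c = -10 (c = 2 - 12 = -10)
r*(c + 37) = 99*(-10 + 37) = 99*27 = 2673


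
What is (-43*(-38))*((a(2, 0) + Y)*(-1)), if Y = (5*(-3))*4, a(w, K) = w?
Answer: 94772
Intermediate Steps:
Y = -60 (Y = -15*4 = -60)
(-43*(-38))*((a(2, 0) + Y)*(-1)) = (-43*(-38))*((2 - 60)*(-1)) = 1634*(-58*(-1)) = 1634*58 = 94772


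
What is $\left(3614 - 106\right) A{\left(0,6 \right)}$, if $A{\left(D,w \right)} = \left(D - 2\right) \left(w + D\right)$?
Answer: $-42096$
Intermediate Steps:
$A{\left(D,w \right)} = \left(-2 + D\right) \left(D + w\right)$
$\left(3614 - 106\right) A{\left(0,6 \right)} = \left(3614 - 106\right) \left(0^{2} - 0 - 12 + 0 \cdot 6\right) = 3508 \left(0 + 0 - 12 + 0\right) = 3508 \left(-12\right) = -42096$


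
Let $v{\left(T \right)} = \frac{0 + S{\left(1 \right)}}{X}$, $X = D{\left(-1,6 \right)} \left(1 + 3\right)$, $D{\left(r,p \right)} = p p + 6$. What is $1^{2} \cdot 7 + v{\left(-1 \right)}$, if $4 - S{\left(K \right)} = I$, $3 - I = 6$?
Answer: $\frac{169}{24} \approx 7.0417$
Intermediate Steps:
$I = -3$ ($I = 3 - 6 = -3$)
$D{\left(r,p \right)} = 6 + p^{2}$ ($D{\left(r,p \right)} = p^{2} + 6 = 6 + p^{2}$)
$S{\left(K \right)} = 7$ ($S{\left(K \right)} = 4 - -3 = 4 + 3 = 7$)
$X = 168$ ($X = \left(6 + 6^{2}\right) \left(1 + 3\right) = \left(6 + 36\right) 4 = 42 \cdot 4 = 168$)
$v{\left(T \right)} = \frac{1}{24}$ ($v{\left(T \right)} = \frac{0 + 7}{168} = 7 \cdot \frac{1}{168} = \frac{1}{24}$)
$1^{2} \cdot 7 + v{\left(-1 \right)} = 1^{2} \cdot 7 + \frac{1}{24} = 1 \cdot 7 + \frac{1}{24} = 7 + \frac{1}{24} = \frac{169}{24}$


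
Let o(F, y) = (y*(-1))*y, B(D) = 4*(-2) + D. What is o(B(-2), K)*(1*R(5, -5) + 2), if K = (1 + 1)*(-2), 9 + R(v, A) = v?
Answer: 32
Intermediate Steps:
R(v, A) = -9 + v
K = -4 (K = 2*(-2) = -4)
B(D) = -8 + D
o(F, y) = -y² (o(F, y) = (-y)*y = -y²)
o(B(-2), K)*(1*R(5, -5) + 2) = (-1*(-4)²)*(1*(-9 + 5) + 2) = (-1*16)*(1*(-4) + 2) = -16*(-4 + 2) = -16*(-2) = 32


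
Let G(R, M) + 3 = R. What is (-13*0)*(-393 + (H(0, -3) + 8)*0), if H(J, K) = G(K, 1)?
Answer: 0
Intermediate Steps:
G(R, M) = -3 + R
H(J, K) = -3 + K
(-13*0)*(-393 + (H(0, -3) + 8)*0) = (-13*0)*(-393 + ((-3 - 3) + 8)*0) = 0*(-393 + (-6 + 8)*0) = 0*(-393 + 2*0) = 0*(-393 + 0) = 0*(-393) = 0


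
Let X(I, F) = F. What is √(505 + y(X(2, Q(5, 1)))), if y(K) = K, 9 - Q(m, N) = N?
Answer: 3*√57 ≈ 22.650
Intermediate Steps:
Q(m, N) = 9 - N
√(505 + y(X(2, Q(5, 1)))) = √(505 + (9 - 1*1)) = √(505 + (9 - 1)) = √(505 + 8) = √513 = 3*√57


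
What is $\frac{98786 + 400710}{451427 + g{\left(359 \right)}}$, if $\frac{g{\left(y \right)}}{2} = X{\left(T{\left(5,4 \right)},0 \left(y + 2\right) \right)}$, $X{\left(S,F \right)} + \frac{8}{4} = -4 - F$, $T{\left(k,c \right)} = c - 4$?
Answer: $\frac{499496}{451415} \approx 1.1065$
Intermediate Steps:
$T{\left(k,c \right)} = -4 + c$
$X{\left(S,F \right)} = -6 - F$ ($X{\left(S,F \right)} = -2 - \left(4 + F\right) = -6 - F$)
$g{\left(y \right)} = -12$ ($g{\left(y \right)} = 2 \left(-6 - 0 \left(y + 2\right)\right) = 2 \left(-6 - 0 \left(2 + y\right)\right) = 2 \left(-6 - 0\right) = 2 \left(-6 + 0\right) = 2 \left(-6\right) = -12$)
$\frac{98786 + 400710}{451427 + g{\left(359 \right)}} = \frac{98786 + 400710}{451427 - 12} = \frac{499496}{451415}$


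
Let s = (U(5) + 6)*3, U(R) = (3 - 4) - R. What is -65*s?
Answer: 0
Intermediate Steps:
U(R) = -1 - R
s = 0 (s = ((-1 - 1*5) + 6)*3 = ((-1 - 5) + 6)*3 = (-6 + 6)*3 = 0*3 = 0)
-65*s = -65*0 = 0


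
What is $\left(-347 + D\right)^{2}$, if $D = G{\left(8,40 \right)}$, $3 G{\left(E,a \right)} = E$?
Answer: $\frac{1067089}{9} \approx 1.1857 \cdot 10^{5}$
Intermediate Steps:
$G{\left(E,a \right)} = \frac{E}{3}$
$D = \frac{8}{3}$ ($D = \frac{1}{3} \cdot 8 = \frac{8}{3} \approx 2.6667$)
$\left(-347 + D\right)^{2} = \left(-347 + \frac{8}{3}\right)^{2} = \left(- \frac{1033}{3}\right)^{2} = \frac{1067089}{9}$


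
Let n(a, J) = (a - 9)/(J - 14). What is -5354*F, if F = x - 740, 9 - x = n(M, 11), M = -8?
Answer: 11832340/3 ≈ 3.9441e+6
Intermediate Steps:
n(a, J) = (-9 + a)/(-14 + J)
x = 10/3 (x = 9 - (-9 - 8)/(-14 + 11) = 9 - (-17)/(-3) = 9 - (-1)*(-17)/3 = 9 - 1*17/3 = 9 - 17/3 = 10/3 ≈ 3.3333)
F = -2210/3 (F = 10/3 - 740 = -2210/3 ≈ -736.67)
-5354*F = -5354*(-2210/3) = 11832340/3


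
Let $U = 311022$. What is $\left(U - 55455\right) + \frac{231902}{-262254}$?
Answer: $\frac{33511618058}{131127} \approx 2.5557 \cdot 10^{5}$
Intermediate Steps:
$\left(U - 55455\right) + \frac{231902}{-262254} = \left(311022 - 55455\right) + \frac{231902}{-262254} = 255567 + 231902 \left(- \frac{1}{262254}\right) = 255567 - \frac{115951}{131127} = \frac{33511618058}{131127}$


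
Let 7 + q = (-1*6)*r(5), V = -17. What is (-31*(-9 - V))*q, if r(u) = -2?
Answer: -1240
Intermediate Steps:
q = 5 (q = -7 - 1*6*(-2) = -7 - 6*(-2) = -7 + 12 = 5)
(-31*(-9 - V))*q = -31*(-9 - 1*(-17))*5 = -31*(-9 + 17)*5 = -31*8*5 = -248*5 = -1240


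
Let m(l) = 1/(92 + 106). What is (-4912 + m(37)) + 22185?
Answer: 3420055/198 ≈ 17273.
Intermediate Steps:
m(l) = 1/198
(-4912 + m(37)) + 22185 = (-4912 + 1/198) + 22185 = -972575/198 + 22185 = 3420055/198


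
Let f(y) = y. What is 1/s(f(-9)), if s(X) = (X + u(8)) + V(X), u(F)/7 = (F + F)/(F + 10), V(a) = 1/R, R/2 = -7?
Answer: -126/359 ≈ -0.35098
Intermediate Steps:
R = -14 (R = 2*(-7) = -14)
V(a) = -1/14 (V(a) = 1/(-14) = -1/14)
u(F) = 14*F/(10 + F) (u(F) = 7*((F + F)/(F + 10)) = 7*((2*F)/(10 + F)) = 7*(2*F/(10 + F)) = 14*F/(10 + F))
s(X) = 775/126 + X (s(X) = (X + 14*8/(10 + 8)) - 1/14 = (X + 14*8/18) - 1/14 = (X + 14*8*(1/18)) - 1/14 = (X + 56/9) - 1/14 = (56/9 + X) - 1/14 = 775/126 + X)
1/s(f(-9)) = 1/(775/126 - 9) = 1/(-359/126) = -126/359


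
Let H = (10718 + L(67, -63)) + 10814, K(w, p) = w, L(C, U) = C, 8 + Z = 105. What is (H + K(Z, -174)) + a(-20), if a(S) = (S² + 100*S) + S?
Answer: 20076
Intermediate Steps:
Z = 97 (Z = -8 + 105 = 97)
H = 21599 (H = (10718 + 67) + 10814 = 10785 + 10814 = 21599)
a(S) = S² + 101*S
(H + K(Z, -174)) + a(-20) = (21599 + 97) - 20*(101 - 20) = 21696 - 20*81 = 21696 - 1620 = 20076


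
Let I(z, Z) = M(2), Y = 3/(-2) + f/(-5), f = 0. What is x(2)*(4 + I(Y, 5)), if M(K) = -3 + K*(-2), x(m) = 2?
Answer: -6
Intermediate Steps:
Y = -3/2 (Y = 3/(-2) + 0/(-5) = 3*(-½) + 0*(-⅕) = -3/2 + 0 = -3/2 ≈ -1.5000)
M(K) = -3 - 2*K
I(z, Z) = -7 (I(z, Z) = -3 - 2*2 = -3 - 4 = -7)
x(2)*(4 + I(Y, 5)) = 2*(4 - 7) = 2*(-3) = -6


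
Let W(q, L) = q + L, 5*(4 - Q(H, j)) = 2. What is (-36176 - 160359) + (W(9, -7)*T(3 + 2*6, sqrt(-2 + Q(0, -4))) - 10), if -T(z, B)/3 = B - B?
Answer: -196545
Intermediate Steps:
Q(H, j) = 18/5 (Q(H, j) = 4 - 1/5*2 = 4 - 2/5 = 18/5)
W(q, L) = L + q
T(z, B) = 0 (T(z, B) = -3*(B - B) = -3*0 = 0)
(-36176 - 160359) + (W(9, -7)*T(3 + 2*6, sqrt(-2 + Q(0, -4))) - 10) = (-36176 - 160359) + ((-7 + 9)*0 - 10) = -196535 + (2*0 - 10) = -196535 + (0 - 10) = -196535 - 10 = -196545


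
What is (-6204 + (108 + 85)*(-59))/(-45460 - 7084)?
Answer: 17591/52544 ≈ 0.33479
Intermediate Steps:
(-6204 + (108 + 85)*(-59))/(-45460 - 7084) = (-6204 + 193*(-59))/(-52544) = (-6204 - 11387)*(-1/52544) = -17591*(-1/52544) = 17591/52544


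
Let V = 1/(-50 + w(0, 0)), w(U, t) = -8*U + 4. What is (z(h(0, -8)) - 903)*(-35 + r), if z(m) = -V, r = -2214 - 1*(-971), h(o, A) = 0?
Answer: 26542143/23 ≈ 1.1540e+6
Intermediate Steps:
w(U, t) = 4 - 8*U
r = -1243 (r = -2214 + 971 = -1243)
V = -1/46 (V = 1/(-50 + (4 - 8*0)) = 1/(-50 + (4 + 0)) = 1/(-50 + 4) = 1/(-46) = -1/46 ≈ -0.021739)
z(m) = 1/46 (z(m) = -1*(-1/46) = 1/46)
(z(h(0, -8)) - 903)*(-35 + r) = (1/46 - 903)*(-35 - 1243) = -41537/46*(-1278) = 26542143/23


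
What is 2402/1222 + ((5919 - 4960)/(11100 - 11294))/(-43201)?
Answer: 10066159743/5120787334 ≈ 1.9657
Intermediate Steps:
2402/1222 + ((5919 - 4960)/(11100 - 11294))/(-43201) = 2402*(1/1222) + (959/(-194))*(-1/43201) = 1201/611 + (959*(-1/194))*(-1/43201) = 1201/611 - 959/194*(-1/43201) = 1201/611 + 959/8380994 = 10066159743/5120787334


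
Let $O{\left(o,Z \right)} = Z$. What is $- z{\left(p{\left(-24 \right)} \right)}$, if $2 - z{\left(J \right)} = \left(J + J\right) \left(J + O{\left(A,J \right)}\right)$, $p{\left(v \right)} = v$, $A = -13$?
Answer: $2302$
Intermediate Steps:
$z{\left(J \right)} = 2 - 4 J^{2}$ ($z{\left(J \right)} = 2 - \left(J + J\right) \left(J + J\right) = 2 - 2 J 2 J = 2 - 4 J^{2}$)
$- z{\left(p{\left(-24 \right)} \right)} = - (2 - 4 \left(-24\right)^{2}) = - (2 - 2304) = \left(-1\right) \left(-2302\right) = 2302$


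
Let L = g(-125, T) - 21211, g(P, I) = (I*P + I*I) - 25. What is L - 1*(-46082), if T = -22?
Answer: 28080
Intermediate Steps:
g(P, I) = -25 + I² + I*P (g(P, I) = (I*P + I²) - 25 = (I² + I*P) - 25 = -25 + I² + I*P)
L = -18002 (L = (-25 + (-22)² - 22*(-125)) - 21211 = (-25 + 484 + 2750) - 21211 = 3209 - 21211 = -18002)
L - 1*(-46082) = -18002 - 1*(-46082) = -18002 + 46082 = 28080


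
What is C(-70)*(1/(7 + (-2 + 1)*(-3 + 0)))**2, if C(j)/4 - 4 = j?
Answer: -66/25 ≈ -2.6400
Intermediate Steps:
C(j) = 16 + 4*j
C(-70)*(1/(7 + (-2 + 1)*(-3 + 0)))**2 = (16 + 4*(-70))*(1/(7 + (-2 + 1)*(-3 + 0)))**2 = (16 - 280)*(1/(7 - 1*(-3)))**2 = -264/(7 + 3)**2 = -264*(1/10)**2 = -264*1/100 = -66/25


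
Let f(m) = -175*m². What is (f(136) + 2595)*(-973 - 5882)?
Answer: 22170475275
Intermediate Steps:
(f(136) + 2595)*(-973 - 5882) = (-175*136² + 2595)*(-973 - 5882) = (-175*18496 + 2595)*(-6855) = (-3236800 + 2595)*(-6855) = -3234205*(-6855) = 22170475275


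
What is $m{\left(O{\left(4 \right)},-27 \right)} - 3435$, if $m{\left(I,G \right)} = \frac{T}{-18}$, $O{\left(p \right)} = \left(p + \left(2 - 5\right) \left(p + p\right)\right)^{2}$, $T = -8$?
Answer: $- \frac{30911}{9} \approx -3434.6$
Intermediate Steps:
$O{\left(p \right)} = 25 p^{2}$ ($O{\left(p \right)} = \left(p - 3 \cdot 2 p\right)^{2} = \left(p - 6 p\right)^{2} = \left(- 5 p\right)^{2} = 25 p^{2}$)
$m{\left(I,G \right)} = \frac{4}{9}$ ($m{\left(I,G \right)} = - \frac{8}{-18} = \left(-8\right) \left(- \frac{1}{18}\right) = \frac{4}{9}$)
$m{\left(O{\left(4 \right)},-27 \right)} - 3435 = \frac{4}{9} - 3435 = - \frac{30911}{9}$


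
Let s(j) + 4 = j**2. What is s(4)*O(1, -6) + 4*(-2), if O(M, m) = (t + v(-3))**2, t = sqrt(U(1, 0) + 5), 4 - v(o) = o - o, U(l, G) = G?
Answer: 244 + 96*sqrt(5) ≈ 458.66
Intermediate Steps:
v(o) = 4 (v(o) = 4 - (o - o) = 4 - 1*0 = 4 + 0 = 4)
t = sqrt(5) (t = sqrt(0 + 5) = sqrt(5) ≈ 2.2361)
s(j) = -4 + j**2
O(M, m) = (4 + sqrt(5))**2 (O(M, m) = (sqrt(5) + 4)**2 = (4 + sqrt(5))**2)
s(4)*O(1, -6) + 4*(-2) = (-4 + 4**2)*(4 + sqrt(5))**2 + 4*(-2) = (-4 + 16)*(4 + sqrt(5))**2 - 8 = 12*(4 + sqrt(5))**2 - 8 = -8 + 12*(4 + sqrt(5))**2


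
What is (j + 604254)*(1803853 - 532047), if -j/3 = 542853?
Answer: -1302717244830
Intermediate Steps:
j = -1628559 (j = -3*542853 = -1628559)
(j + 604254)*(1803853 - 532047) = (-1628559 + 604254)*(1803853 - 532047) = -1024305*1271806 = -1302717244830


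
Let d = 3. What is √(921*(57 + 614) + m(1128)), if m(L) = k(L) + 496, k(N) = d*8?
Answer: √618511 ≈ 786.46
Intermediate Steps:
k(N) = 24 (k(N) = 3*8 = 24)
m(L) = 520 (m(L) = 24 + 496 = 520)
√(921*(57 + 614) + m(1128)) = √(921*(57 + 614) + 520) = √(921*671 + 520) = √(617991 + 520) = √618511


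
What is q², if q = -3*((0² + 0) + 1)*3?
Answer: 81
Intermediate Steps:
q = -9 (q = -3*((0 + 0) + 1)*3 = -3*(0 + 1)*3 = -3*1*3 = -3*3 = -9)
q² = (-9)² = 81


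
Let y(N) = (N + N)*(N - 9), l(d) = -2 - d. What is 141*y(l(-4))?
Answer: -3948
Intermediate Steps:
y(N) = 2*N*(-9 + N) (y(N) = (2*N)*(-9 + N) = 2*N*(-9 + N))
141*y(l(-4)) = 141*(2*(-2 - 1*(-4))*(-9 + (-2 - 1*(-4)))) = 141*(2*(-2 + 4)*(-9 + (-2 + 4))) = 141*(2*2*(-9 + 2)) = 141*(2*2*(-7)) = 141*(-28) = -3948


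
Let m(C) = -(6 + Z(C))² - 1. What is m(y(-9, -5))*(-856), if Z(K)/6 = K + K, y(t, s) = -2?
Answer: 278200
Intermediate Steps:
Z(K) = 12*K (Z(K) = 6*(K + K) = 6*(2*K) = 12*K)
m(C) = -1 - (6 + 12*C)² (m(C) = -(6 + 12*C)² - 1 = -1 - (6 + 12*C)²)
m(y(-9, -5))*(-856) = (-1 - 36*(1 + 2*(-2))²)*(-856) = (-1 - 36*(1 - 4)²)*(-856) = (-1 - 36*(-3)²)*(-856) = (-1 - 36*9)*(-856) = (-1 - 324)*(-856) = -325*(-856) = 278200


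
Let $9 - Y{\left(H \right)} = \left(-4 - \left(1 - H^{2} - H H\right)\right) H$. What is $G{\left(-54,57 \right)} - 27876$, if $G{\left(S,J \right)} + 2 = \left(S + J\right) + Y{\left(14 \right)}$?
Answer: $-33284$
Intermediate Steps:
$Y{\left(H \right)} = 9 - H \left(-5 + 2 H^{2}\right)$ ($Y{\left(H \right)} = 9 - \left(-4 - \left(1 - H^{2} - H H\right)\right) H = 9 - \left(-4 + \left(\left(H^{2} + H^{2}\right) - 1\right)\right) H = 9 - \left(-4 + \left(2 H^{2} - 1\right)\right) H = 9 - \left(-4 + \left(-1 + 2 H^{2}\right)\right) H = 9 - \left(-5 + 2 H^{2}\right) H = 9 - H \left(-5 + 2 H^{2}\right)$)
$G{\left(S,J \right)} = -5411 + J + S$ ($G{\left(S,J \right)} = -2 + \left(\left(S + J\right) + \left(9 - 2 \cdot 14^{3} + 5 \cdot 14\right)\right) = -2 + \left(\left(J + S\right) + \left(9 - 5488 + 70\right)\right) = -2 - \left(5409 - J - S\right) = -2 + \left(-5409 + J + S\right) = -5411 + J + S$)
$G{\left(-54,57 \right)} - 27876 = \left(-5411 + 57 - 54\right) - 27876 = -5408 - 27876 = -33284$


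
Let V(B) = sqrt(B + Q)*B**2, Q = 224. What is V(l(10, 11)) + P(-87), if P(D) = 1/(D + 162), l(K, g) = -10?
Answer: 1/75 + 100*sqrt(214) ≈ 1462.9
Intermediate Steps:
P(D) = 1/(162 + D)
V(B) = B**2*sqrt(224 + B) (V(B) = sqrt(B + 224)*B**2 = sqrt(224 + B)*B**2 = B**2*sqrt(224 + B))
V(l(10, 11)) + P(-87) = (-10)**2*sqrt(224 - 10) + 1/(162 - 87) = 100*sqrt(214) + 1/75 = 1/75 + 100*sqrt(214)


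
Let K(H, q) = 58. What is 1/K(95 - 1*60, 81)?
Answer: 1/58 ≈ 0.017241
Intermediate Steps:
1/K(95 - 1*60, 81) = 1/58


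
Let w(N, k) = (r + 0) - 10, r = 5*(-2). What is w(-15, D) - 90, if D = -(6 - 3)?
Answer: -110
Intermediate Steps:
r = -10
D = -3 (D = -1*3 = -3)
w(N, k) = -20 (w(N, k) = (-10 + 0) - 10 = -10 - 10 = -20)
w(-15, D) - 90 = -20 - 90 = -110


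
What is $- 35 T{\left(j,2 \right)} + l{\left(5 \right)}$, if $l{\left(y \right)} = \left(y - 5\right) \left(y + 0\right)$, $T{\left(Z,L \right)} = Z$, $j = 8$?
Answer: $-280$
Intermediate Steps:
$l{\left(y \right)} = y \left(-5 + y\right)$ ($l{\left(y \right)} = \left(-5 + y\right) y = y \left(-5 + y\right)$)
$- 35 T{\left(j,2 \right)} + l{\left(5 \right)} = \left(-35\right) 8 + 5 \left(-5 + 5\right) = -280 + 5 \cdot 0 = -280 + 0 = -280$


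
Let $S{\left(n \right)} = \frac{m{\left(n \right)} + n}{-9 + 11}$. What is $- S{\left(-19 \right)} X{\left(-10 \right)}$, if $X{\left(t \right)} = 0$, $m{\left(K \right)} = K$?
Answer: $0$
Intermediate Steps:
$S{\left(n \right)} = n$ ($S{\left(n \right)} = \frac{n + n}{-9 + 11} = \frac{2 n}{2} = 2 n \frac{1}{2} = n$)
$- S{\left(-19 \right)} X{\left(-10 \right)} = - \left(-19\right) 0 = \left(-1\right) 0 = 0$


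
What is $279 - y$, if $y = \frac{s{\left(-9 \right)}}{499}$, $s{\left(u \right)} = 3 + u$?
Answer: $\frac{139227}{499} \approx 279.01$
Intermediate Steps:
$y = - \frac{6}{499}$ ($y = \frac{3 - 9}{499} = \left(-6\right) \frac{1}{499} = - \frac{6}{499} \approx -0.012024$)
$279 - y = 279 - - \frac{6}{499} = 279 + \frac{6}{499} = \frac{139227}{499}$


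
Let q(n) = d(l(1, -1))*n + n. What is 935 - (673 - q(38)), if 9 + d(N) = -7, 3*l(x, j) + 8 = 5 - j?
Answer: -308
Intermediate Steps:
l(x, j) = -1 - j/3 (l(x, j) = -8/3 + (5 - j)/3 = -8/3 + (5/3 - j/3) = -1 - j/3)
d(N) = -16 (d(N) = -9 - 7 = -16)
q(n) = -15*n (q(n) = -16*n + n = -15*n)
935 - (673 - q(38)) = 935 - (673 - (-15)*38) = 935 - (673 - 1*(-570)) = 935 - (673 + 570) = 935 - 1*1243 = 935 - 1243 = -308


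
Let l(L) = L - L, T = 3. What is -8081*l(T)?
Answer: 0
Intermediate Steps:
l(L) = 0
-8081*l(T) = -8081*0 = 0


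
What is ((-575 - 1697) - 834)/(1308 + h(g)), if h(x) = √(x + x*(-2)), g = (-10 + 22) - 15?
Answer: -1354216/570287 + 3106*√3/1710861 ≈ -2.3715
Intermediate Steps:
g = -3 (g = 12 - 15 = -3)
h(x) = √(-x) (h(x) = √(x - 2*x) = √(-x))
((-575 - 1697) - 834)/(1308 + h(g)) = ((-575 - 1697) - 834)/(1308 + √(-1*(-3))) = (-2272 - 834)/(1308 + √3) = -3106/(1308 + √3)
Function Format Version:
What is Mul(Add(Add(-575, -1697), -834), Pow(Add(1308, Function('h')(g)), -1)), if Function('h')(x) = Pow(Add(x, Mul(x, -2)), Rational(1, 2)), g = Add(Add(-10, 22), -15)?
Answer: Add(Rational(-1354216, 570287), Mul(Rational(3106, 1710861), Pow(3, Rational(1, 2)))) ≈ -2.3715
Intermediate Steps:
g = -3 (g = Add(12, -15) = -3)
Function('h')(x) = Pow(Mul(-1, x), Rational(1, 2)) (Function('h')(x) = Pow(Add(x, Mul(-2, x)), Rational(1, 2)) = Pow(Mul(-1, x), Rational(1, 2)))
Mul(Add(Add(-575, -1697), -834), Pow(Add(1308, Function('h')(g)), -1)) = Mul(Add(Add(-575, -1697), -834), Pow(Add(1308, Pow(Mul(-1, -3), Rational(1, 2))), -1)) = Mul(Add(-2272, -834), Pow(Add(1308, Pow(3, Rational(1, 2))), -1)) = Mul(-3106, Pow(Add(1308, Pow(3, Rational(1, 2))), -1))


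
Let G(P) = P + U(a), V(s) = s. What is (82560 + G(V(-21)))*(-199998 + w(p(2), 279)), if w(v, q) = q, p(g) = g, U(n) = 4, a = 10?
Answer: -16485405417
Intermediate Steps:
G(P) = 4 + P (G(P) = P + 4 = 4 + P)
(82560 + G(V(-21)))*(-199998 + w(p(2), 279)) = (82560 + (4 - 21))*(-199998 + 279) = (82560 - 17)*(-199719) = 82543*(-199719) = -16485405417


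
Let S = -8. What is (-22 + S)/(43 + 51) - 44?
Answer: -2083/47 ≈ -44.319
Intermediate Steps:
(-22 + S)/(43 + 51) - 44 = (-22 - 8)/(43 + 51) - 44 = -30/94 - 44 = (1/94)*(-30) - 44 = -15/47 - 44 = -2083/47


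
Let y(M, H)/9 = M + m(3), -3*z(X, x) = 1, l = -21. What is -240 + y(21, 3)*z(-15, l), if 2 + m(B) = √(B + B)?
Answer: -297 - 3*√6 ≈ -304.35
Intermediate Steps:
z(X, x) = -⅓ (z(X, x) = -⅓*1 = -⅓)
m(B) = -2 + √2*√B (m(B) = -2 + √(B + B) = -2 + √(2*B) = -2 + √2*√B)
y(M, H) = -18 + 9*M + 9*√6 (y(M, H) = 9*(M + (-2 + √2*√3)) = 9*(M + (-2 + √6)) = 9*(-2 + M + √6) = -18 + 9*M + 9*√6)
-240 + y(21, 3)*z(-15, l) = -240 + (-18 + 9*21 + 9*√6)*(-⅓) = -240 + (-18 + 189 + 9*√6)*(-⅓) = -240 + (171 + 9*√6)*(-⅓) = -240 + (-57 - 3*√6) = -297 - 3*√6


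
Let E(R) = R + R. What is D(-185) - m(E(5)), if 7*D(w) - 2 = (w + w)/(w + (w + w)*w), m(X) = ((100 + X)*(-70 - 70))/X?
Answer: 3978556/2583 ≈ 1540.3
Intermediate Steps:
E(R) = 2*R
m(X) = (-14000 - 140*X)/X (m(X) = ((100 + X)*(-140))/X = (-14000 - 140*X)/X)
D(w) = 2/7 + 2*w/(7*(w + 2*w²)) (D(w) = 2/7 + ((w + w)/(w + (w + w)*w))/7 = 2/7 + ((2*w)/(w + (2*w)*w))/7 = 2/7 + ((2*w)/(w + 2*w²))/7 = 2/7 + (2*w/(w + 2*w²))/7 = 2/7 + 2*w/(7*(w + 2*w²)))
D(-185) - m(E(5)) = 4*(1 - 185)/(7*(1 + 2*(-185))) - (-140 - 14000/(2*5)) = (4/7)*(-184)/(1 - 370) - (-140 - 14000/10) = (4/7)*(-184)/(-369) - (-140 - 14000*⅒) = (4/7)*(-1/369)*(-184) - (-140 - 1400) = 736/2583 - 1*(-1540) = 736/2583 + 1540 = 3978556/2583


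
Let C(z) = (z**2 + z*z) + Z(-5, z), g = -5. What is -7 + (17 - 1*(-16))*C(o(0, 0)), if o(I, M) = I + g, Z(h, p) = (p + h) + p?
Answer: 1148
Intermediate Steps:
Z(h, p) = h + 2*p (Z(h, p) = (h + p) + p = h + 2*p)
o(I, M) = -5 + I (o(I, M) = I - 5 = -5 + I)
C(z) = -5 + 2*z + 2*z**2 (C(z) = (z**2 + z*z) + (-5 + 2*z) = (z**2 + z**2) + (-5 + 2*z) = 2*z**2 + (-5 + 2*z) = -5 + 2*z + 2*z**2)
-7 + (17 - 1*(-16))*C(o(0, 0)) = -7 + (17 - 1*(-16))*(-5 + 2*(-5 + 0) + 2*(-5 + 0)**2) = -7 + (17 + 16)*(-5 + 2*(-5) + 2*(-5)**2) = -7 + 33*(-5 - 10 + 2*25) = -7 + 33*(-5 - 10 + 50) = -7 + 33*35 = -7 + 1155 = 1148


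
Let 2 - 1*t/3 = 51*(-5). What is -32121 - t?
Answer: -32892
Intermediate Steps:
t = 771 (t = 6 - 153*(-5) = 6 - 3*(-255) = 6 + 765 = 771)
-32121 - t = -32121 - 1*771 = -32121 - 771 = -32892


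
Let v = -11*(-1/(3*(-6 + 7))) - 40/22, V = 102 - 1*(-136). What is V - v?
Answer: 7793/33 ≈ 236.15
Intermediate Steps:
V = 238 (V = 102 + 136 = 238)
v = 61/33 (v = -11/(1*(-3)) - 40*1/22 = -11/(-3) - 20/11 = -11*(-1/3) - 20/11 = 11/3 - 20/11 = 61/33 ≈ 1.8485)
V - v = 238 - 1*61/33 = 238 - 61/33 = 7793/33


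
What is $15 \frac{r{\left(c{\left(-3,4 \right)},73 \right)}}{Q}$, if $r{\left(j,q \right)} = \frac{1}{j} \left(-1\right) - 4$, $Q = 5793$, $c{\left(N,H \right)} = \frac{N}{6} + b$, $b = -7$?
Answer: $- \frac{58}{5793} \approx -0.010012$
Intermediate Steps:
$c{\left(N,H \right)} = -7 + \frac{N}{6}$ ($c{\left(N,H \right)} = \frac{N}{6} - 7 = -7 + \frac{N}{6}$)
$r{\left(j,q \right)} = -4 - \frac{1}{j}$ ($r{\left(j,q \right)} = - \frac{1}{j} - 4 = -4 - \frac{1}{j}$)
$15 \frac{r{\left(c{\left(-3,4 \right)},73 \right)}}{Q} = 15 \frac{-4 - \frac{1}{-7 + \frac{1}{6} \left(-3\right)}}{5793} = 15 \left(-4 - \frac{1}{-7 - \frac{1}{2}}\right) \frac{1}{5793} = 15 \left(-4 - \frac{1}{- \frac{15}{2}}\right) \frac{1}{5793} = 15 \left(-4 - - \frac{2}{15}\right) \frac{1}{5793} = 15 \left(-4 + \frac{2}{15}\right) \frac{1}{5793} = 15 \left(\left(- \frac{58}{15}\right) \frac{1}{5793}\right) = 15 \left(- \frac{58}{86895}\right) = - \frac{58}{5793}$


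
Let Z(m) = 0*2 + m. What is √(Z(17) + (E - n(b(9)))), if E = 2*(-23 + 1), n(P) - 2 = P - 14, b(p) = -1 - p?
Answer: I*√5 ≈ 2.2361*I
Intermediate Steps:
n(P) = -12 + P (n(P) = 2 + (P - 14) = 2 + (-14 + P) = -12 + P)
Z(m) = m (Z(m) = 0 + m = m)
E = -44 (E = 2*(-22) = -44)
√(Z(17) + (E - n(b(9)))) = √(17 + (-44 - (-12 + (-1 - 1*9)))) = √(17 + (-44 - (-12 + (-1 - 9)))) = √(17 + (-44 - (-12 - 10))) = √(17 + (-44 - 1*(-22))) = √(17 + (-44 + 22)) = √(17 - 22) = √(-5) = I*√5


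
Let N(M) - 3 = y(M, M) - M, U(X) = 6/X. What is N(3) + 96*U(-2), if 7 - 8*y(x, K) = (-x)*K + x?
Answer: -2291/8 ≈ -286.38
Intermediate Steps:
y(x, K) = 7/8 - x/8 + K*x/8 (y(x, K) = 7/8 - ((-x)*K + x)/8 = 7/8 - (-K*x + x)/8 = 7/8 - (x - K*x)/8 = 7/8 + (-x/8 + K*x/8) = 7/8 - x/8 + K*x/8)
N(M) = 31/8 - 9*M/8 + M²/8 (N(M) = 3 + ((7/8 - M/8 + M*M/8) - M) = 3 + ((7/8 - M/8 + M²/8) - M) = 3 + (7/8 - 9*M/8 + M²/8) = 31/8 - 9*M/8 + M²/8)
N(3) + 96*U(-2) = (31/8 - 9/8*3 + (⅛)*3²) + 96*(6/(-2)) = (31/8 - 27/8 + (⅛)*9) + 96*(6*(-½)) = (31/8 - 27/8 + 9/8) + 96*(-3) = 13/8 - 288 = -2291/8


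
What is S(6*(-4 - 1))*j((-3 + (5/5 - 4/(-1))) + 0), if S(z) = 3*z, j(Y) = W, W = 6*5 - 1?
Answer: -2610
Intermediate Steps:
W = 29 (W = 30 - 1 = 29)
j(Y) = 29
S(6*(-4 - 1))*j((-3 + (5/5 - 4/(-1))) + 0) = (3*(6*(-4 - 1)))*29 = (3*(6*(-5)))*29 = (3*(-30))*29 = -90*29 = -2610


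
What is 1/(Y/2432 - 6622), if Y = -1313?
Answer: -2432/16106017 ≈ -0.00015100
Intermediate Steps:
1/(Y/2432 - 6622) = 1/(-1313/2432 - 6622) = 1/(-16106017/2432) = -2432/16106017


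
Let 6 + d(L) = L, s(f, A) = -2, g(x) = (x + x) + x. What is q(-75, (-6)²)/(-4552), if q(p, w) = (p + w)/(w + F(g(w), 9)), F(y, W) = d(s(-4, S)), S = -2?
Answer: 39/127456 ≈ 0.00030599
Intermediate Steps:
g(x) = 3*x (g(x) = 2*x + x = 3*x)
d(L) = -6 + L
F(y, W) = -8 (F(y, W) = -6 - 2 = -8)
q(p, w) = (p + w)/(-8 + w) (q(p, w) = (p + w)/(w - 8) = (p + w)/(-8 + w))
q(-75, (-6)²)/(-4552) = ((-75 + (-6)²)/(-8 + (-6)²))/(-4552) = ((-75 + 36)/(-8 + 36))*(-1/4552) = (-39/28)*(-1/4552) = ((1/28)*(-39))*(-1/4552) = -39/28*(-1/4552) = 39/127456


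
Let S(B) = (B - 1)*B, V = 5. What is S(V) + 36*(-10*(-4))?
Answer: 1460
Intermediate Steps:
S(B) = B*(-1 + B) (S(B) = (-1 + B)*B = B*(-1 + B))
S(V) + 36*(-10*(-4)) = 5*(-1 + 5) + 36*(-10*(-4)) = 5*4 + 36*40 = 20 + 1440 = 1460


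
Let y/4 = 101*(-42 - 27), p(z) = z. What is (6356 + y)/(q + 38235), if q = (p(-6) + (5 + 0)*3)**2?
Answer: -5380/9579 ≈ -0.56165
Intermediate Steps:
q = 81 (q = (-6 + (5 + 0)*3)**2 = (-6 + 5*3)**2 = (-6 + 15)**2 = 9**2 = 81)
y = -27876 (y = 4*(101*(-42 - 27)) = 4*(101*(-69)) = 4*(-6969) = -27876)
(6356 + y)/(q + 38235) = (6356 - 27876)/(81 + 38235) = -21520/38316 = -21520*1/38316 = -5380/9579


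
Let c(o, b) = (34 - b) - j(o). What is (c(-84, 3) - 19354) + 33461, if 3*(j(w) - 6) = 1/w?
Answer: 3561265/252 ≈ 14132.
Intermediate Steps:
j(w) = 6 + 1/(3*w)
c(o, b) = 28 - b - 1/(3*o) (c(o, b) = (34 - b) - (6 + 1/(3*o)) = (34 - b) + (-6 - 1/(3*o)) = 28 - b - 1/(3*o))
(c(-84, 3) - 19354) + 33461 = ((28 - 1*3 - 1/3/(-84)) - 19354) + 33461 = ((28 - 3 - 1/3*(-1/84)) - 19354) + 33461 = ((28 - 3 + 1/252) - 19354) + 33461 = (6301/252 - 19354) + 33461 = -4870907/252 + 33461 = 3561265/252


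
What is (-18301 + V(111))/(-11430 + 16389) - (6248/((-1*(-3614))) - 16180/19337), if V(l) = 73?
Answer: -263833878668/57759058227 ≈ -4.5678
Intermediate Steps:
(-18301 + V(111))/(-11430 + 16389) - (6248/((-1*(-3614))) - 16180/19337) = (-18301 + 73)/(-11430 + 16389) - (6248/((-1*(-3614))) - 16180/19337) = -18228/4959 - (6248/3614 - 16180*1/19337) = -18228*1/4959 - (6248*(1/3614) - 16180/19337) = -6076/1653 - (3124/1807 - 16180/19337) = -6076/1653 - 1*31171528/34941959 = -6076/1653 - 31171528/34941959 = -263833878668/57759058227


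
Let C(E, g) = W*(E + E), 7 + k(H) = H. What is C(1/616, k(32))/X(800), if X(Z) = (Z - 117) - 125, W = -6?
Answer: -1/28644 ≈ -3.4911e-5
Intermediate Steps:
k(H) = -7 + H
X(Z) = -242 + Z (X(Z) = (-117 + Z) - 125 = -242 + Z)
C(E, g) = -12*E (C(E, g) = -6*(E + E) = -12*E)
C(1/616, k(32))/X(800) = (-12/616)/(-242 + 800) = -12*1/616/558 = -3/154*1/558 = -1/28644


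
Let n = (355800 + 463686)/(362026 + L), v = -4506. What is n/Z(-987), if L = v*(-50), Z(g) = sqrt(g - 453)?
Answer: -136581*I*sqrt(10)/11746520 ≈ -0.036769*I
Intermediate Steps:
Z(g) = sqrt(-453 + g)
L = 225300 (L = -4506*(-50) = 225300)
n = 409743/293663 (n = (355800 + 463686)/(362026 + 225300) = 819486/587326 = 819486*(1/587326) = 409743/293663 ≈ 1.3953)
n/Z(-987) = 409743/(293663*(sqrt(-453 - 987))) = 409743/(293663*(sqrt(-1440))) = 409743/(293663*((12*I*sqrt(10)))) = 409743*(-I*sqrt(10)/120)/293663 = -136581*I*sqrt(10)/11746520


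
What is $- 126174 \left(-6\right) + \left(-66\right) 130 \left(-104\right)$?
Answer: $1649364$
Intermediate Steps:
$- 126174 \left(-6\right) + \left(-66\right) 130 \left(-104\right) = \left(-1\right) \left(-757044\right) - -892320 = 757044 + 892320 = 1649364$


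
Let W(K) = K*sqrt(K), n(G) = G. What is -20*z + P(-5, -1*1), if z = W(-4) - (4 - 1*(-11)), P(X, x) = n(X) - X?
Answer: 300 + 160*I ≈ 300.0 + 160.0*I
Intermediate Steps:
W(K) = K**(3/2)
P(X, x) = 0 (P(X, x) = X - X = 0)
z = -15 - 8*I (z = (-4)**(3/2) - (4 - 1*(-11)) = -8*I - (4 + 11) = -8*I - 1*15 = -8*I - 15 = -15 - 8*I ≈ -15.0 - 8.0*I)
-20*z + P(-5, -1*1) = -20*(-15 - 8*I) + 0 = (300 + 160*I) + 0 = 300 + 160*I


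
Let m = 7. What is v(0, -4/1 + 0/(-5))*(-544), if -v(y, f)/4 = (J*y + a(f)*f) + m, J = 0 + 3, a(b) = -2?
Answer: 32640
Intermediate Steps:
J = 3
v(y, f) = -28 - 12*y + 8*f (v(y, f) = -4*((3*y - 2*f) + 7) = -4*((-2*f + 3*y) + 7) = -4*(7 - 2*f + 3*y) = -28 - 12*y + 8*f)
v(0, -4/1 + 0/(-5))*(-544) = (-28 - 12*0 + 8*(-4/1 + 0/(-5)))*(-544) = (-28 + 0 + 8*(-4*1 + 0*(-⅕)))*(-544) = (-28 + 0 + 8*(-4 + 0))*(-544) = (-28 + 0 + 8*(-4))*(-544) = (-28 + 0 - 32)*(-544) = -60*(-544) = 32640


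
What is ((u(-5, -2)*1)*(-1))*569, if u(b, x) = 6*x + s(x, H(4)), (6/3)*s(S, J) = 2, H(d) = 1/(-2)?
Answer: 6259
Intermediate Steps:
H(d) = -½
s(S, J) = 1 (s(S, J) = (½)*2 = 1)
u(b, x) = 1 + 6*x (u(b, x) = 6*x + 1 = 1 + 6*x)
((u(-5, -2)*1)*(-1))*569 = (((1 + 6*(-2))*1)*(-1))*569 = (((1 - 12)*1)*(-1))*569 = (-11*1*(-1))*569 = -11*(-1)*569 = 11*569 = 6259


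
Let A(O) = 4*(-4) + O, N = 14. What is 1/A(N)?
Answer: -½ ≈ -0.50000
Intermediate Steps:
A(O) = -16 + O
1/A(N) = 1/(-16 + 14) = 1/(-2) = -½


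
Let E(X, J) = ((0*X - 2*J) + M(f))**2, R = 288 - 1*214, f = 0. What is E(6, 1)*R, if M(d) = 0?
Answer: 296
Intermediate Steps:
R = 74 (R = 288 - 214 = 74)
E(X, J) = 4*J**2 (E(X, J) = ((0*X - 2*J) + 0)**2 = ((0 - 2*J) + 0)**2 = (-2*J + 0)**2 = (-2*J)**2 = 4*J**2)
E(6, 1)*R = (4*1**2)*74 = (4*1)*74 = 4*74 = 296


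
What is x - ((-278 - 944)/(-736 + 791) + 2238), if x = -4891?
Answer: -390873/55 ≈ -7106.8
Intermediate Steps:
x - ((-278 - 944)/(-736 + 791) + 2238) = -4891 - ((-278 - 944)/(-736 + 791) + 2238) = -4891 - (-1222/55 + 2238) = -4891 - 1*121868/55 = -4891 - 121868/55 = -390873/55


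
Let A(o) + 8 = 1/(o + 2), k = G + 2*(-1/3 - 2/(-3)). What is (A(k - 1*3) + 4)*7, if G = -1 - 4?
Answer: -469/16 ≈ -29.313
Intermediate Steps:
G = -5
k = -13/3 (k = -5 + 2*(-1/3 - 2/(-3)) = -5 + 2*(-1*1/3 - 2*(-1/3)) = -5 + 2*(-1/3 + 2/3) = -5 + 2*(1/3) = -5 + 2/3 = -13/3 ≈ -4.3333)
A(o) = -8 + 1/(2 + o) (A(o) = -8 + 1/(o + 2) = -8 + 1/(2 + o))
(A(k - 1*3) + 4)*7 = ((-15 - 8*(-13/3 - 1*3))/(2 + (-13/3 - 1*3)) + 4)*7 = ((-15 - 8*(-13/3 - 3))/(2 + (-13/3 - 3)) + 4)*7 = ((-15 - 8*(-22/3))/(2 - 22/3) + 4)*7 = ((-15 + 176/3)/(-16/3) + 4)*7 = (-3/16*131/3 + 4)*7 = (-131/16 + 4)*7 = -67/16*7 = -469/16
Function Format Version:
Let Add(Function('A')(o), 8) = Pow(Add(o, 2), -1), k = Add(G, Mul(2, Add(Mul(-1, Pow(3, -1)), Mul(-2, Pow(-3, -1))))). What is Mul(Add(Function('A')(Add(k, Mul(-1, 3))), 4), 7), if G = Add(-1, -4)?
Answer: Rational(-469, 16) ≈ -29.313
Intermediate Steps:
G = -5
k = Rational(-13, 3) (k = Add(-5, Mul(2, Add(Mul(-1, Pow(3, -1)), Mul(-2, Pow(-3, -1))))) = Add(-5, Mul(2, Add(Mul(-1, Rational(1, 3)), Mul(-2, Rational(-1, 3))))) = Add(-5, Mul(2, Add(Rational(-1, 3), Rational(2, 3)))) = Add(-5, Mul(2, Rational(1, 3))) = Add(-5, Rational(2, 3)) = Rational(-13, 3) ≈ -4.3333)
Function('A')(o) = Add(-8, Pow(Add(2, o), -1)) (Function('A')(o) = Add(-8, Pow(Add(o, 2), -1)) = Add(-8, Pow(Add(2, o), -1)))
Mul(Add(Function('A')(Add(k, Mul(-1, 3))), 4), 7) = Mul(Add(Mul(Pow(Add(2, Add(Rational(-13, 3), Mul(-1, 3))), -1), Add(-15, Mul(-8, Add(Rational(-13, 3), Mul(-1, 3))))), 4), 7) = Mul(Add(Mul(Pow(Add(2, Add(Rational(-13, 3), -3)), -1), Add(-15, Mul(-8, Add(Rational(-13, 3), -3)))), 4), 7) = Mul(Add(Mul(Pow(Add(2, Rational(-22, 3)), -1), Add(-15, Mul(-8, Rational(-22, 3)))), 4), 7) = Mul(Add(Mul(Pow(Rational(-16, 3), -1), Add(-15, Rational(176, 3))), 4), 7) = Mul(Add(Mul(Rational(-3, 16), Rational(131, 3)), 4), 7) = Mul(Add(Rational(-131, 16), 4), 7) = Mul(Rational(-67, 16), 7) = Rational(-469, 16)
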